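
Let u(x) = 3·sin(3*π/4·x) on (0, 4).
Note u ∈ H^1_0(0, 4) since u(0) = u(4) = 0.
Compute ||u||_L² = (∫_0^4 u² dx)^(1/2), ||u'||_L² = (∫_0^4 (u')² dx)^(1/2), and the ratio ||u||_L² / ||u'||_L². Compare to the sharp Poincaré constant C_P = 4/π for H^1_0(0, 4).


||u||_L² / ||u'||_L² = 4/(3*π) < C_P = 4/π.

u(x) = 3·sin(3*π/4·x), so u'(x) = 9*π*cos(3*π*x/4)/4.
Writing u(x) = A·sin(kπx/L) with A = 3 and k = 3, use ∫_0^L sin²(kπx/L) dx = L/2 and ∫_0^L cos²(kπx/L) dx = L/2.
u² = 9·sin²(3*π/4·x) and (u')² = 81*π^2/16·cos²(3*π/4·x), and each of sin², cos² integrates to L/2 = 2 over (0, 4).
∫_0^4 u² dx = 18, so ||u||_L² = 3*sqrt(2).
∫_0^4 (u')² dx = 81*π^2/8, so ||u'||_L² = 9*sqrt(2)*π/4.
Ratio ||u||_L² / ||u'||_L² = 4/(3*π).
Sharp Poincaré constant on H^1_0(0, 4) is C_P = L/π = 4/π, achieved by sin(π/4·x).
This is the k = 3 harmonic; the ratio L/(kπ) is strictly less than C_P = L/π, consistent with the sharp inequality ||u||_L² ≤ C_P ||u'||_L².


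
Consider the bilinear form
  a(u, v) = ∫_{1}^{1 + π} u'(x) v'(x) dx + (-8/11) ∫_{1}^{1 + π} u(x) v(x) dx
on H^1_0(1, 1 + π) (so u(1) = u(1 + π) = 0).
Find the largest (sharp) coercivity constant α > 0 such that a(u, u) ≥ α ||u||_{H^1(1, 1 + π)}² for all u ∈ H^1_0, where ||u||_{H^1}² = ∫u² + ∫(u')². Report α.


α = 3/22

Coercivity of a(·,·) on H^1_0(1, 1 + π) means a(u, u) ≥ α ||u||_{H^1}² for every u ∈ H^1_0.
The interval has length L = π, and Poincaré/coercivity depend only on L. Here a(u, u) = ∫(u')² + (-8/11)·∫u².
Here c = -8/11 < 0 with |c| < (π/L)² = 1, so coercivity still holds. The condition a(u,u) ≥ α||u||_{H^1}² reads (1−α)∫(u')² ≥ (α−c)∫u². Any admissible α is ≤ 1 (rapidly oscillating u have ∫u²/∫(u')² → 0), and α = 1 would force 0 ≥ (1−c)∫u², impossible since c < 1; so 1−α > 0. By the sharp Poincaré inequality on H^1_0 of an interval of length L, ∫(u')² ≥ (π/L)²∫u² with equality for the first sine mode sin(π(x−x₀)/L) (x₀ the left endpoint), so the inequality holds for all u iff (1−α)(π/L)² ≥ α − c, i.e. α ≤ ((π/L)² + c)/((π/L)² + 1) = (1 + c(L/π)²)/(1 + (L/π)²). (Direct route, valid since c ≤ 0: Poincaré gives c∫u² ≥ c(L/π)²∫(u')², so a(u,u) ≥ (1 + c(L/π)²)∫(u')², while ||u||_{H^1}² ≤ (1 + (L/π)²)∫(u')²; dividing yields the same α.) With (π/L)² = 1 and c = -8/11, the largest admissible constant is α = ((π/L)² + c)/((π/L)² + 1).
Simplifying, α = 3/22.


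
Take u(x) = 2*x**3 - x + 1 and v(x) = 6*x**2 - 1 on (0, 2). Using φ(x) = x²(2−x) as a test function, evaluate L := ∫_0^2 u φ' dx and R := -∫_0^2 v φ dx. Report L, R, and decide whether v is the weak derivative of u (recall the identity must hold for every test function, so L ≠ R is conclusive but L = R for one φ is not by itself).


LHS = -172/15, RHS = -172/15. Yes, v = u' weakly.

u(x) = 2*x**3 - x + 1, classical derivative u'(x) = 6*x**2 - 1.
φ(x) = x²(2−x), so φ'(x) = x*(4 - 3*x).
Note φ(0) = φ(2) = 0, so the boundary term u·φ vanishes.
LHS = ∫_0^2 u(x) φ'(x) dx = ∫_0^2 (-6*x^5 + 8*x^4 + 3*x^3 - 7*x^2 + 4*x) dx. Term by term:
  ∫_0^2 -6*x^5 dx = -64;  ∫_0^2 8*x^4 dx = 256/5;  ∫_0^2 3*x^3 dx = 12;
  ∫_0^2 -7*x^2 dx = -56/3;  ∫_0^2 4*x dx = 8.
Sum: -64 + 256/5 + 12 − 56/3 + 8 = -172/15.
So LHS = -172/15.
∫_0^2 v(x) φ(x) dx = ∫_0^2 (-6*x^5 + 12*x^4 + x^3 - 2*x^2) dx. Term by term:
  ∫_0^2 -6*x^5 dx = -64;  ∫_0^2 12*x^4 dx = 384/5;  ∫_0^2 x^3 dx = 4;
  ∫_0^2 -2*x^2 dx = -16/3.
Sum: -64 + 384/5 + 4 − 16/3 = 172/15.
So RHS = -∫_0^2 v(x) φ(x) dx = -172/15.
LHS = RHS, so the identity holds for this test φ.
Moreover u is smooth here and v(x) = u'(x) = 6*x**2 - 1 pointwise, so the identity holds for every test function. Hence v is the weak derivative of u.


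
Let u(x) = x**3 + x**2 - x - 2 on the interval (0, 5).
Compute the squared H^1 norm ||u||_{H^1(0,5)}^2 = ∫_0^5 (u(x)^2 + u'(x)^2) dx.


||u||_{H^1}^2 = 309725/14

The H^1 norm (squared) on an interval (0, L) is
  ||u||_{H^1}^2 = ∫_0^L u(x)^2 dx + ∫_0^L u'(x)^2 dx.
Compute u'(x) = 3*x**2 + 2*x - 1.
Then u(x)^2 = x**6 + 2*x**5 - x**4 - 6*x**3 - 3*x**2 + 4*x + 4 and u'(x)^2 = 9*x**4 + 12*x**3 - 2*x**2 - 4*x + 1.
Integrate each monomial from 0 to 5 using ∫_0^5 c·x^n dx = c·5^(n+1)/(n+1):
  ∫_0^5 u(x)^2 dx = ∫_0^5 (x^6 + 2*x^5 - x^4 - 6*x^3 - 3*x^2 + 4*x + 4) dx. Term by term:
    ∫_0^5 x^6 dx = 78125/7;  ∫_0^5 2*x^5 dx = 15625/3;  ∫_0^5 -x^4 dx = -625;
    ∫_0^5 -6*x^3 dx = -1875/2;  ∫_0^5 -3*x^2 dx = -125;  ∫_0^5 4*x dx = 50;
    ∫_0^5 4 dx = 20.
  Sum: 78125/7 + 15625/3 − 625 − 1875/2 − 125 + 50 + 20 = 619565/42.
  ∫_0^5 u'(x)^2 dx = ∫_0^5 (9*x^4 + 12*x^3 - 2*x^2 - 4*x + 1) dx. Term by term:
    ∫_0^5 9*x^4 dx = 5625;  ∫_0^5 12*x^3 dx = 1875;  ∫_0^5 -2*x^2 dx = -250/3;
    ∫_0^5 -4*x dx = -50;  ∫_0^5 1 dx = 5.
  Sum: 5625 + 1875 − 250/3 − 50 + 5 = 22115/3.
Adding: ||u||_{H^1}^2 = 619565/42 + 22115/3 = 309725/14.


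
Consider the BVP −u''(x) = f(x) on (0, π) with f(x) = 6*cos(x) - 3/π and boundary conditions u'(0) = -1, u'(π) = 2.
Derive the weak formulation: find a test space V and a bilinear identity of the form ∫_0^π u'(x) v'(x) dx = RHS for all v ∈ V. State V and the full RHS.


V = H^1(0, π) (v unrestricted at boundary; u is determined up to an additive constant); weak form: ∫_0^π u'v' dx = ∫_0^π (6*cos(x) - 3/π) v dx + 2·v(π) + v(0) for all v ∈ V.

Multiply both sides by a test function v and integrate from 0 to π:
  ∫_0^π −u''(x) v(x) dx = ∫_0^π f(x) v(x) dx.
Integrate the LHS by parts once:
  ∫_0^π −u'' v dx = −[u'(x) v(x)]_0^π + ∫_0^π u'(x) v'(x) dx.
Thus ∫_0^π u'(x) v'(x) dx = ∫_0^π f(x) v(x) dx + [u'(x) v(x)]_0^π.
Choose V so that boundary terms are either known or forced to vanish.
u has inhomogeneous Neumann u'(0) = -1, u'(π) = 2. [u' v]_0^π = (2)·v(π) − (-1)·v(0) = 2·v(π) + v(0). Take V = H^1(0, π); boundary term becomes part of RHS.
Weak formulation: find u (satisfying any essential BC) such that ∫_0^π u'(x) v'(x) dx = ∫_0^π f v dx + 2·v(π) + v(0) for all v ∈ V (Neumann data are natural BCs: they enter the RHS as boundary terms).
Substituting f(x) = 6*cos(x) - 3/π, the right-hand side is ∫_0^π (6*cos(x) - 3/π) v dx + 2·v(π) + v(0).
Compatibility check (pure Neumann): taking v ≡ 1 ∈ V gives 0 = ∫_0^π f dx + (2) − (-1), i.e. ∫_0^π f dx must equal u'(0) − u'(π) = -3. Indeed ∫_0^π (6*cos(x) - 3/π) dx = -3, so the data are compatible. The solution is then unique only up to an additive constant (fix it e.g. by requiring ∫_0^π u dx = 0).


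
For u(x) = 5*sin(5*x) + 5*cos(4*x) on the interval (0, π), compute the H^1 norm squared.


||u||_{H^1(0,π)}^2 = 8500/9 + 1075*π/2

u'(x) = -20*sin(4*x) + 25*cos(5*x).
Expand u² and (u')² and integrate term by term on (0, π), using: for integers n ≥ 1, ∫_0^π sin²(nx) dx = ∫_0^π cos²(nx) dx = π/2; for n ≠ n', ∫_0^π sin(nx)sin(n'x) dx = ∫_0^π cos(nx)cos(n'x) dx = 0; and by product-to-sum, ∫_0^π sin(nx)cos(n'x) dx = ½∫_0^π [sin((n+n')x) + sin((n−n')x)] dx, which is 0 when n+n' is even and 2n/(n²−n'²) when n+n' is odd (it need not vanish on (0, π)).
  u² squared terms: (5)²·∫cos(4x)² dx = 25·π/2 = 25*π/2;  (5)²·∫sin(5x)² dx = 25·π/2 = 25*π/2.
  u² cross terms: 2·(5)·(5)·∫cos(4x)·sin(5x) dx = 50·(10/9) = 500/9.
  So ∫_0^π u² dx = 25*π/2 + 25*π/2 + 500/9 = 500/9 + 25*π.
  (u')² squared terms: (-20)²·∫sin(4x)² dx = 400·π/2 = 200*π;  (25)²·∫cos(5x)² dx = 625·π/2 = 625*π/2.
  (u')² cross terms: 2·(-20)·(25)·∫sin(4x)·cos(5x) dx = -1000·(-8/9) = 8000/9.
  So ∫_0^π (u')² dx = 200*π + 625*π/2 + 8000/9 = 8000/9 + 1025*π/2.
||u||_{H^1}^2 = (500/9 + 25*π) + (8000/9 + 1025*π/2) = 8500/9 + 1075*π/2.


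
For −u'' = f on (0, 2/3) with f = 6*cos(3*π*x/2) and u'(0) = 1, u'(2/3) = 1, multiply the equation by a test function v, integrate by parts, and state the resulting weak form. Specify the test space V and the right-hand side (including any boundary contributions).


V = H^1(0, 2/3) (v unrestricted at boundary; u is determined up to an additive constant); weak form: ∫_0^2/3 u'v' dx = ∫_0^2/3 (6*cos(3*π*x/2)) v dx + v(2/3) − v(0) for all v ∈ V.

Multiply both sides by a test function v and integrate from 0 to 2/3:
  ∫_0^2/3 −u''(x) v(x) dx = ∫_0^2/3 f(x) v(x) dx.
Integrate the LHS by parts once:
  ∫_0^2/3 −u'' v dx = −[u'(x) v(x)]_0^2/3 + ∫_0^2/3 u'(x) v'(x) dx.
Thus ∫_0^2/3 u'(x) v'(x) dx = ∫_0^2/3 f(x) v(x) dx + [u'(x) v(x)]_0^2/3.
Choose V so that boundary terms are either known or forced to vanish.
u has inhomogeneous Neumann u'(0) = 1, u'(2/3) = 1. [u' v]_0^2/3 = (1)·v(2/3) − (1)·v(0) = v(2/3) − v(0). Take V = H^1(0, 2/3); boundary term becomes part of RHS.
Weak formulation: find u (satisfying any essential BC) such that ∫_0^2/3 u'(x) v'(x) dx = ∫_0^2/3 f v dx + v(2/3) − v(0) for all v ∈ V (Neumann data are natural BCs: they enter the RHS as boundary terms).
Substituting f(x) = 6*cos(3*π*x/2), the right-hand side is ∫_0^2/3 (6*cos(3*π*x/2)) v dx + v(2/3) − v(0).
Compatibility check (pure Neumann): taking v ≡ 1 ∈ V gives 0 = ∫_0^2/3 f dx + (1) − (1), i.e. ∫_0^2/3 f dx must equal u'(0) − u'(2/3) = 0. Indeed ∫_0^2/3 (6*cos(3*π*x/2)) dx = 0, so the data are compatible. The solution is then unique only up to an additive constant (fix it e.g. by requiring ∫_0^2/3 u dx = 0).


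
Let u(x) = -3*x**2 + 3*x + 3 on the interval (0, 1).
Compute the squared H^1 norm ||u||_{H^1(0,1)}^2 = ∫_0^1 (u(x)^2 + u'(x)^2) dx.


||u||_{H^1}^2 = 153/10

The H^1 norm (squared) on an interval (0, L) is
  ||u||_{H^1}^2 = ∫_0^L u(x)^2 dx + ∫_0^L u'(x)^2 dx.
Compute u'(x) = 3 - 6*x.
Then u(x)^2 = 9*x**4 - 18*x**3 - 9*x**2 + 18*x + 9 and u'(x)^2 = 36*x**2 - 36*x + 9.
Integrate each monomial from 0 to 1 using ∫_0^1 c·x^n dx = c·1^(n+1)/(n+1):
  ∫_0^1 u(x)^2 dx = ∫_0^1 (9*x^4 - 18*x^3 - 9*x^2 + 18*x + 9) dx. Term by term:
    ∫_0^1 9*x^4 dx = 9/5;  ∫_0^1 -18*x^3 dx = -9/2;  ∫_0^1 -9*x^2 dx = -3;
    ∫_0^1 18*x dx = 9;  ∫_0^1 9 dx = 9.
  Sum: 9/5 − 9/2 − 3 + 9 + 9 = 123/10.
  ∫_0^1 u'(x)^2 dx = ∫_0^1 (36*x^2 - 36*x + 9) dx. Term by term:
    ∫_0^1 36*x^2 dx = 12;  ∫_0^1 -36*x dx = -18;  ∫_0^1 9 dx = 9.
  Sum: 12 − 18 + 9 = 3.
Adding: ||u||_{H^1}^2 = 123/10 + 3 = 153/10.


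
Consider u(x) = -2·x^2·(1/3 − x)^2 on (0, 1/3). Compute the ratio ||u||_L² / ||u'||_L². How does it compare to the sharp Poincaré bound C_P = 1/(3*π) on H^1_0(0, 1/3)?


||u||_L² / ||u'||_L² = sqrt(3)/18 < C_P = 1/(3*π).

u(x) = -2·x^2·(1/3 − x)^2, so u'(x) = 4*x*(-18*x^2 + 9*x - 1)/9.
u(x) = -2·x^2·(1/3 − x)^2 vanishes at x = 0 and x = 1/3, so u ∈ H^1_0(0, 1/3). Differentiate via the product rule and integrate the resulting polynomials term by term.
  ∫_0^1/3 u² dx = ∫_0^1/3 (4*x^8 - 16*x^7/3 + 8*x^6/3 - 16*x^5/27 + 4*x^4/81) dx. Term by term:
    ∫_0^1/3 4*x^8 dx = 4/177147;  ∫_0^1/3 -16*x^7/3 dx = -2/19683;  ∫_0^1/3 8*x^6/3 dx = 8/45927;
    ∫_0^1/3 -16*x^5/27 dx = -8/59049;  ∫_0^1/3 4*x^4/81 dx = 4/98415.
  Sum: 4/177147 − 2/19683 + 8/45927 − 8/59049 + 4/98415 = 2/6200145.
  ∫_0^1/3 (u')² dx = ∫_0^1/3 (64*x^6 - 64*x^5 + 208*x^4/9 - 32*x^3/9 + 16*x^2/81) dx. Term by term:
    ∫_0^1/3 64*x^6 dx = 64/15309;  ∫_0^1/3 -64*x^5 dx = -32/2187;  ∫_0^1/3 208*x^4/9 dx = 208/10935;
    ∫_0^1/3 -32*x^3/9 dx = -8/729;  ∫_0^1/3 16*x^2/81 dx = 16/6561.
  Sum: 64/15309 − 32/2187 + 208/10935 − 8/729 + 16/6561 = 8/229635.
∫_0^1/3 u² dx = 2/6200145, so ||u||_L² = sqrt(210)/25515.
∫_0^1/3 (u')² dx = 8/229635, so ||u'||_L² = 2*sqrt(70)/2835.
Ratio ||u||_L² / ||u'||_L² = sqrt(3)/18.
Sharp Poincaré constant on H^1_0(0, 1/3) is C_P = L/π = 1/(3*π), achieved by sin(3*π·x).
A polynomial bump cannot attain the sharp Poincaré constant (only the first sine eigenfunction does), so the ratio is strictly less than C_P, consistent with ||u||_L² ≤ C_P ||u'||_L².


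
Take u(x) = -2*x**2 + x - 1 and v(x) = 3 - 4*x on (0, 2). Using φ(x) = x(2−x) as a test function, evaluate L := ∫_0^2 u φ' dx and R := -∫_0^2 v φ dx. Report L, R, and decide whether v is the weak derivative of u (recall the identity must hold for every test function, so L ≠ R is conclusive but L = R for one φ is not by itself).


LHS = 4, RHS = 4/3. No, v is not the weak derivative of u.

u(x) = -2*x**2 + x - 1, classical derivative u'(x) = 1 - 4*x.
φ(x) = x(2−x), so φ'(x) = 2 - 2*x.
Note φ(0) = φ(2) = 0, so the boundary term u·φ vanishes.
LHS = ∫_0^2 u(x) φ'(x) dx = ∫_0^2 (4*x^3 - 6*x^2 + 4*x - 2) dx. Term by term:
  ∫_0^2 4*x^3 dx = 16;  ∫_0^2 -6*x^2 dx = -16;  ∫_0^2 4*x dx = 8;
  ∫_0^2 -2 dx = -4.
Sum: 16 − 16 + 8 − 4 = 4.
So LHS = 4.
∫_0^2 v(x) φ(x) dx = ∫_0^2 (4*x^3 - 11*x^2 + 6*x) dx. Term by term:
  ∫_0^2 4*x^3 dx = 16;  ∫_0^2 -11*x^2 dx = -88/3;  ∫_0^2 6*x dx = 12.
Sum: 16 − 88/3 + 12 = -4/3.
So RHS = -∫_0^2 v(x) φ(x) dx = 4/3.
LHS − RHS = 8/3 ≠ 0, so the identity fails.
(For a valid weak derivative the identity must hold for EVERY test function, in particular this one. The failure shows v is NOT the weak derivative of u.)
Correct weak derivative would be u'(x) = 1 - 4*x.


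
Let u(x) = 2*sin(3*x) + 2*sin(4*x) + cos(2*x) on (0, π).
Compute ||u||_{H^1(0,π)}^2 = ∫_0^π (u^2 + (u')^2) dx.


||u||_{H^1(0,π)}^2 = 24 + 113*π/2

u'(x) = -2*sin(2*x) + 6*cos(3*x) + 8*cos(4*x).
Expand u² and (u')² and integrate term by term on (0, π), using: for integers n ≥ 1, ∫_0^π sin²(nx) dx = ∫_0^π cos²(nx) dx = π/2; for n ≠ n', ∫_0^π sin(nx)sin(n'x) dx = ∫_0^π cos(nx)cos(n'x) dx = 0; and by product-to-sum, ∫_0^π sin(nx)cos(n'x) dx = ½∫_0^π [sin((n+n')x) + sin((n−n')x)] dx, which is 0 when n+n' is even and 2n/(n²−n'²) when n+n' is odd (it need not vanish on (0, π)).
  u² squared terms: (2)²·∫sin(3x)² dx = 4·π/2 = 2*π;  (2)²·∫sin(4x)² dx = 4·π/2 = 2*π;  (1)²·∫cos(2x)² dx = 1·π/2 = π/2.
  u² cross terms: 2·(2)·(2)·∫sin(3x)·sin(4x) dx = 8·(0) = 0;  2·(2)·(1)·∫sin(3x)·cos(2x) dx = 4·(6/5) = 24/5;  2·(2)·(1)·∫sin(4x)·cos(2x) dx = 4·(0) = 0.
  So ∫_0^π u² dx = 2*π + 2*π + π/2 + 0 + 24/5 + 0 = 24/5 + 9*π/2.
  (u')² squared terms: (-2)²·∫sin(2x)² dx = 4·π/2 = 2*π;  (6)²·∫cos(3x)² dx = 36·π/2 = 18*π;  (8)²·∫cos(4x)² dx = 64·π/2 = 32*π.
  (u')² cross terms: 2·(-2)·(6)·∫sin(2x)·cos(3x) dx = -24·(-4/5) = 96/5;  2·(-2)·(8)·∫sin(2x)·cos(4x) dx = -32·(0) = 0;  2·(6)·(8)·∫cos(3x)·cos(4x) dx = 96·(0) = 0.
  So ∫_0^π (u')² dx = 2*π + 18*π + 32*π + 96/5 + 0 + 0 = 96/5 + 52*π.
||u||_{H^1}^2 = (24/5 + 9*π/2) + (96/5 + 52*π) = 24 + 113*π/2.


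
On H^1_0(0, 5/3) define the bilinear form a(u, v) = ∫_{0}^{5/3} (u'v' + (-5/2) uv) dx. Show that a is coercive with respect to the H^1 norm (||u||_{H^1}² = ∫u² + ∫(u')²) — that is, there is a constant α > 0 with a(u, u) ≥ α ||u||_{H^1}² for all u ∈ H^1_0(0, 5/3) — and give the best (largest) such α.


α = (-125 + 18*π^2)/(2*(25 + 9*π^2))

Coercivity of a(·,·) on H^1_0(0, 5/3) means a(u, u) ≥ α ||u||_{H^1}² for every u ∈ H^1_0.
The interval has length L = 5/3, and Poincaré/coercivity depend only on L. Here a(u, u) = ∫(u')² + (-5/2)·∫u².
Here c = -5/2 < 0 with |c| < (π/L)² = 9*π^2/25, so coercivity still holds. The condition a(u,u) ≥ α||u||_{H^1}² reads (1−α)∫(u')² ≥ (α−c)∫u². Any admissible α is ≤ 1 (rapidly oscillating u have ∫u²/∫(u')² → 0), and α = 1 would force 0 ≥ (1−c)∫u², impossible since c < 1; so 1−α > 0. By the sharp Poincaré inequality on H^1_0 of an interval of length L, ∫(u')² ≥ (π/L)²∫u² with equality for the first sine mode sin(π(x−x₀)/L) (x₀ the left endpoint), so the inequality holds for all u iff (1−α)(π/L)² ≥ α − c, i.e. α ≤ ((π/L)² + c)/((π/L)² + 1) = (1 + c(L/π)²)/(1 + (L/π)²). (Direct route, valid since c ≤ 0: Poincaré gives c∫u² ≥ c(L/π)²∫(u')², so a(u,u) ≥ (1 + c(L/π)²)∫(u')², while ||u||_{H^1}² ≤ (1 + (L/π)²)∫(u')²; dividing yields the same α.) With (π/L)² = 9*π^2/25 and c = -5/2, the largest admissible constant is α = ((π/L)² + c)/((π/L)² + 1).
Simplifying, α = (-125 + 18*π^2)/(2*(25 + 9*π^2)).


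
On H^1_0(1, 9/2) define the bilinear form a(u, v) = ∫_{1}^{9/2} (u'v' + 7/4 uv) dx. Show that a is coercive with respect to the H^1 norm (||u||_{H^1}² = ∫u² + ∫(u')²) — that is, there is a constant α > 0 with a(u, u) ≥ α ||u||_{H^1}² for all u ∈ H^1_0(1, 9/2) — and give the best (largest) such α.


α = 1

Coercivity of a(·,·) on H^1_0(1, 9/2) means a(u, u) ≥ α ||u||_{H^1}² for every u ∈ H^1_0.
The interval has length L = 7/2, and Poincaré/coercivity depend only on L. Here a(u, u) = ∫(u')² + (7/4)·∫u².
Here c = 7/4 ≥ 1, so a(u,u) = ∫(u')² + c∫u² ≥ ∫(u')² + ∫u² = ||u||_{H^1}², i.e. α = 1 works. No larger α is possible: a(u,u) ≥ α||u||_{H^1}² means (1−α)∫(u')² ≥ (α−c)∫u², and for the modes u_n = sin(nπ(x−x₀)/L) (x₀ the left endpoint) one has ∫u_n²/∫(u_n')² = (L/(nπ))² → 0, so a(u_n,u_n)/||u_n||_{H^1}² → 1. Hence the optimal constant is α = 1.
Therefore α = 1.


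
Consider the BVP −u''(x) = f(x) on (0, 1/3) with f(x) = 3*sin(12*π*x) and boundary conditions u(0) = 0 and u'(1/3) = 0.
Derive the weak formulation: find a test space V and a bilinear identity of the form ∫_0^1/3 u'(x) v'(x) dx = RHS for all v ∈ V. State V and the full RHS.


V = {v ∈ H^1(0, 1/3) : v(0) = 0} (test functions vanish at x = 0 where u is specified); weak form: ∫_0^1/3 u'v' dx = ∫_0^1/3 (3*sin(12*π*x)) v dx for all v ∈ V.

Multiply both sides by a test function v and integrate from 0 to 1/3:
  ∫_0^1/3 −u''(x) v(x) dx = ∫_0^1/3 f(x) v(x) dx.
Integrate the LHS by parts once:
  ∫_0^1/3 −u'' v dx = −[u'(x) v(x)]_0^1/3 + ∫_0^1/3 u'(x) v'(x) dx.
Thus ∫_0^1/3 u'(x) v'(x) dx = ∫_0^1/3 f(x) v(x) dx + [u'(x) v(x)]_0^1/3.
Choose V so that boundary terms are either known or forced to vanish.
Mixed BC: u(0) = 0 (Dirichlet) and u'(1/3) = 0 (Neumann). Define V = {v ∈ H^1(0, 1/3) : v(0) = 0}. Then [u' v]_0^1/3 = u'(1/3)·v(1/3) − u'(0)·0 = 0.
Weak formulation: find u (satisfying any essential BC) such that ∫_0^1/3 u'(x) v'(x) dx = ∫_0^1/3 f v dx for all v ∈ V (Dirichlet at 0 absorbed into V; the Neumann datum at x = 1/3 is zero, so no boundary term remains).
Substituting f(x) = 3*sin(12*π*x), the right-hand side is ∫_0^1/3 (3*sin(12*π*x)) v dx.


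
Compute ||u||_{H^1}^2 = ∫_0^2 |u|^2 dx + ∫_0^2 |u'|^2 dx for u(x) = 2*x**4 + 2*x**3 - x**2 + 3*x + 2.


||u||_{H^1}^2 = 199910/63

The H^1 norm (squared) on an interval (0, L) is
  ||u||_{H^1}^2 = ∫_0^L u(x)^2 dx + ∫_0^L u'(x)^2 dx.
Compute u'(x) = 8*x**3 + 6*x**2 - 2*x + 3.
Then u(x)^2 = 4*x**8 + 8*x**7 + 8*x**5 + 21*x**4 + 2*x**3 + 5*x**2 + 12*x + 4 and u'(x)^2 = 64*x**6 + 96*x**5 + 4*x**4 + 24*x**3 + 40*x**2 - 12*x + 9.
Integrate each monomial from 0 to 2 using ∫_0^2 c·x^n dx = c·2^(n+1)/(n+1):
  ∫_0^2 u(x)^2 dx = ∫_0^2 (4*x^8 + 8*x^7 + 8*x^5 + 21*x^4 + 2*x^3 + 5*x^2 + 12*x + 4) dx. Term by term:
    ∫_0^2 4*x^8 dx = 2048/9;  ∫_0^2 8*x^7 dx = 256;  ∫_0^2 8*x^5 dx = 256/3;
    ∫_0^2 21*x^4 dx = 672/5;  ∫_0^2 2*x^3 dx = 8;  ∫_0^2 5*x^2 dx = 40/3;
    ∫_0^2 12*x dx = 24;  ∫_0^2 4 dx = 8.
  Sum: 2048/9 + 256 + 256/3 + 672/5 + 8 + 40/3 + 24 + 8 = 34048/45.
  ∫_0^2 u'(x)^2 dx = ∫_0^2 (64*x^6 + 96*x^5 + 4*x^4 + 24*x^3 + 40*x^2 - 12*x + 9) dx. Term by term:
    ∫_0^2 64*x^6 dx = 8192/7;  ∫_0^2 96*x^5 dx = 1024;  ∫_0^2 4*x^4 dx = 128/5;
    ∫_0^2 24*x^3 dx = 96;  ∫_0^2 40*x^2 dx = 320/3;  ∫_0^2 -12*x dx = -24;
    ∫_0^2 9 dx = 18.
  Sum: 8192/7 + 1024 + 128/5 + 96 + 320/3 − 24 + 18 = 253738/105.
Adding: ||u||_{H^1}^2 = 34048/45 + 253738/105 = 199910/63.


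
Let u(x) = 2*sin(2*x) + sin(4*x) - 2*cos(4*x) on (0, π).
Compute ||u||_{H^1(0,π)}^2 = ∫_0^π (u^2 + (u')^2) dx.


||u||_{H^1(0,π)}^2 = 105*π/2

u'(x) = 8*sin(4*x) + 4*cos(2*x) + 4*cos(4*x).
Expand u² and (u')² and integrate term by term on (0, π), using: for integers n ≥ 1, ∫_0^π sin²(nx) dx = ∫_0^π cos²(nx) dx = π/2; for n ≠ n', ∫_0^π sin(nx)sin(n'x) dx = ∫_0^π cos(nx)cos(n'x) dx = 0; and by product-to-sum, ∫_0^π sin(nx)cos(n'x) dx = ½∫_0^π [sin((n+n')x) + sin((n−n')x)] dx, which is 0 when n+n' is even and 2n/(n²−n'²) when n+n' is odd (it need not vanish on (0, π)).
  u² squared terms: (-2)²·∫cos(4x)² dx = 4·π/2 = 2*π;  (2)²·∫sin(2x)² dx = 4·π/2 = 2*π;  (1)²·∫sin(4x)² dx = 1·π/2 = π/2.
  u² cross terms: 2·(-2)·(2)·∫cos(4x)·sin(2x) dx = -8·(0) = 0;  2·(-2)·(1)·∫cos(4x)·sin(4x) dx = -4·(0) = 0;  2·(2)·(1)·∫sin(2x)·sin(4x) dx = 4·(0) = 0.
  So ∫_0^π u² dx = 2*π + 2*π + π/2 + 0 + 0 + 0 = 9*π/2.
  (u')² squared terms: (4)²·∫cos(2x)² dx = 16·π/2 = 8*π;  (4)²·∫cos(4x)² dx = 16·π/2 = 8*π;  (8)²·∫sin(4x)² dx = 64·π/2 = 32*π.
  (u')² cross terms: 2·(4)·(4)·∫cos(2x)·cos(4x) dx = 32·(0) = 0;  2·(4)·(8)·∫cos(2x)·sin(4x) dx = 64·(0) = 0;  2·(4)·(8)·∫cos(4x)·sin(4x) dx = 64·(0) = 0.
  So ∫_0^π (u')² dx = 8*π + 8*π + 32*π + 0 + 0 + 0 = 48*π.
||u||_{H^1}^2 = (9*π/2) + (48*π) = 105*π/2.


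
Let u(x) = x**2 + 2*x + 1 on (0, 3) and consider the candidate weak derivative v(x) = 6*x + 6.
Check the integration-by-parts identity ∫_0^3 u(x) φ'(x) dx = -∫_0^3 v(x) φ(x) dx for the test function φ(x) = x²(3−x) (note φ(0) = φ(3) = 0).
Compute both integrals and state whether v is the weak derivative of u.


LHS = -189/5, RHS = -567/5. No, v is not the weak derivative of u.

u(x) = x**2 + 2*x + 1, classical derivative u'(x) = 2*x + 2.
φ(x) = x²(3−x), so φ'(x) = 3*x*(2 - x).
Note φ(0) = φ(3) = 0, so the boundary term u·φ vanishes.
LHS = ∫_0^3 u(x) φ'(x) dx = ∫_0^3 (-3*x^4 + 9*x^2 + 6*x) dx. Term by term:
  ∫_0^3 -3*x^4 dx = -729/5;  ∫_0^3 9*x^2 dx = 81;  ∫_0^3 6*x dx = 27.
Sum: -729/5 + 81 + 27 = -189/5.
So LHS = -189/5.
∫_0^3 v(x) φ(x) dx = ∫_0^3 (-6*x^4 + 12*x^3 + 18*x^2) dx. Term by term:
  ∫_0^3 -6*x^4 dx = -1458/5;  ∫_0^3 12*x^3 dx = 243;  ∫_0^3 18*x^2 dx = 162.
Sum: -1458/5 + 243 + 162 = 567/5.
So RHS = -∫_0^3 v(x) φ(x) dx = -567/5.
LHS − RHS = 378/5 ≠ 0, so the identity fails.
(For a valid weak derivative the identity must hold for EVERY test function, in particular this one. The failure shows v is NOT the weak derivative of u.)
Correct weak derivative would be u'(x) = 2*x + 2.


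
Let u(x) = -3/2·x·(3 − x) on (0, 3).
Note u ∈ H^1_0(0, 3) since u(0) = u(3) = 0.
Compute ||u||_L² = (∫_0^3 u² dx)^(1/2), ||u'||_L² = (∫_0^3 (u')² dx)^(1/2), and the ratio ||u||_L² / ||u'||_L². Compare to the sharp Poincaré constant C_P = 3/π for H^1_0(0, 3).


||u||_L² / ||u'||_L² = 3*sqrt(10)/10 < C_P = 3/π.

u(x) = -3/2·x·(3 − x), so u'(x) = 3*x - 9/2.
u(x) = -3/2·x·(3 − x) vanishes at x = 0 and x = 3, so u ∈ H^1_0(0, 3). Differentiate via the product rule and integrate the resulting polynomials term by term.
  ∫_0^3 u² dx = ∫_0^3 (9*x^4/4 - 27*x^3/2 + 81*x^2/4) dx. Term by term:
    ∫_0^3 9*x^4/4 dx = 2187/20;  ∫_0^3 -27*x^3/2 dx = -2187/8;  ∫_0^3 81*x^2/4 dx = 729/4.
  Sum: 2187/20 − 2187/8 + 729/4 = 729/40.
  ∫_0^3 (u')² dx = ∫_0^3 (9*x^2 - 27*x + 81/4) dx. Term by term:
    ∫_0^3 9*x^2 dx = 81;  ∫_0^3 -27*x dx = -243/2;  ∫_0^3 81/4 dx = 243/4.
  Sum: 81 − 243/2 + 243/4 = 81/4.
∫_0^3 u² dx = 729/40, so ||u||_L² = 27*sqrt(10)/20.
∫_0^3 (u')² dx = 81/4, so ||u'||_L² = 9/2.
Ratio ||u||_L² / ||u'||_L² = 3*sqrt(10)/10.
Sharp Poincaré constant on H^1_0(0, 3) is C_P = L/π = 3/π, achieved by sin(π/3·x).
A polynomial bump cannot attain the sharp Poincaré constant (only the first sine eigenfunction does), so the ratio is strictly less than C_P, consistent with ||u||_L² ≤ C_P ||u'||_L².


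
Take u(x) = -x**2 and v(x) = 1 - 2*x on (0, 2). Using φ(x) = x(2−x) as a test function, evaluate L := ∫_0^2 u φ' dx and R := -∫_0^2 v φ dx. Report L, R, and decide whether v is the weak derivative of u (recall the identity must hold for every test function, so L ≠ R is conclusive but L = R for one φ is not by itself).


LHS = 8/3, RHS = 4/3. No, v is not the weak derivative of u.

u(x) = -x**2, classical derivative u'(x) = -2*x.
φ(x) = x(2−x), so φ'(x) = 2 - 2*x.
Note φ(0) = φ(2) = 0, so the boundary term u·φ vanishes.
LHS = ∫_0^2 u(x) φ'(x) dx = ∫_0^2 (2*x^3 - 2*x^2) dx. Term by term:
  ∫_0^2 2*x^3 dx = 8;  ∫_0^2 -2*x^2 dx = -16/3.
Sum: 8 − 16/3 = 8/3.
So LHS = 8/3.
∫_0^2 v(x) φ(x) dx = ∫_0^2 (2*x^3 - 5*x^2 + 2*x) dx. Term by term:
  ∫_0^2 2*x^3 dx = 8;  ∫_0^2 -5*x^2 dx = -40/3;  ∫_0^2 2*x dx = 4.
Sum: 8 − 40/3 + 4 = -4/3.
So RHS = -∫_0^2 v(x) φ(x) dx = 4/3.
LHS − RHS = 4/3 ≠ 0, so the identity fails.
(For a valid weak derivative the identity must hold for EVERY test function, in particular this one. The failure shows v is NOT the weak derivative of u.)
Correct weak derivative would be u'(x) = -2*x.


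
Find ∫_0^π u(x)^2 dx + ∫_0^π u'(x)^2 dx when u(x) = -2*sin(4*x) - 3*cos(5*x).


||u||_{H^1(0,π)}^2 = -832/3 + 151*π

u'(x) = 15*sin(5*x) - 8*cos(4*x).
Expand u² and (u')² and integrate term by term on (0, π), using: for integers n ≥ 1, ∫_0^π sin²(nx) dx = ∫_0^π cos²(nx) dx = π/2; for n ≠ n', ∫_0^π sin(nx)sin(n'x) dx = ∫_0^π cos(nx)cos(n'x) dx = 0; and by product-to-sum, ∫_0^π sin(nx)cos(n'x) dx = ½∫_0^π [sin((n+n')x) + sin((n−n')x)] dx, which is 0 when n+n' is even and 2n/(n²−n'²) when n+n' is odd (it need not vanish on (0, π)).
  u² squared terms: (-3)²·∫cos(5x)² dx = 9·π/2 = 9*π/2;  (-2)²·∫sin(4x)² dx = 4·π/2 = 2*π.
  u² cross terms: 2·(-3)·(-2)·∫cos(5x)·sin(4x) dx = 12·(-8/9) = -32/3.
  So ∫_0^π u² dx = 9*π/2 + 2*π − 32/3 = -32/3 + 13*π/2.
  (u')² squared terms: (-8)²·∫cos(4x)² dx = 64·π/2 = 32*π;  (15)²·∫sin(5x)² dx = 225·π/2 = 225*π/2.
  (u')² cross terms: 2·(-8)·(15)·∫cos(4x)·sin(5x) dx = -240·(10/9) = -800/3.
  So ∫_0^π (u')² dx = 32*π + 225*π/2 − 800/3 = -800/3 + 289*π/2.
||u||_{H^1}^2 = (-32/3 + 13*π/2) + (-800/3 + 289*π/2) = -832/3 + 151*π.


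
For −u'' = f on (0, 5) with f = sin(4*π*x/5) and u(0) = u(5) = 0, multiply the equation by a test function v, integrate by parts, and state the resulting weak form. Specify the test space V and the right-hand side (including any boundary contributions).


V = H^1_0(0, 5) (so v(0) = v(5) = 0); weak form: ∫_0^5 u'v' dx = ∫_0^5 (sin(4*π*x/5)) v dx for all v ∈ V.

Multiply both sides by a test function v and integrate from 0 to 5:
  ∫_0^5 −u''(x) v(x) dx = ∫_0^5 f(x) v(x) dx.
Integrate the LHS by parts once:
  ∫_0^5 −u'' v dx = −[u'(x) v(x)]_0^5 + ∫_0^5 u'(x) v'(x) dx.
Thus ∫_0^5 u'(x) v'(x) dx = ∫_0^5 f(x) v(x) dx + [u'(x) v(x)]_0^5.
Choose V so that boundary terms are either known or forced to vanish.
u is Dirichlet: u(0) = u(5) = 0. Let V = H^1_0(0, 5); then v(0) = v(5) = 0, and [u' v]_0^5 = 0.
Weak formulation: find u (satisfying any essential BC) such that ∫_0^5 u'(x) v'(x) dx = ∫_0^5 f v dx for all v ∈ V.
Substituting f(x) = sin(4*π*x/5), the right-hand side is ∫_0^5 (sin(4*π*x/5)) v dx.


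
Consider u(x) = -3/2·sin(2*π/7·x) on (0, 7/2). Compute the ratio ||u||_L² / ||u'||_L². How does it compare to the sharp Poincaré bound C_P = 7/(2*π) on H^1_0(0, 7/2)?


||u||_L² / ||u'||_L² = 7/(2*π) = C_P.

u(x) = -3/2·sin(2*π/7·x), so u'(x) = -3*π*cos(2*π*x/7)/7.
Writing u(x) = A·sin(kπx/L) with A = -3/2 and k = 1, use ∫_0^L sin²(kπx/L) dx = L/2 and ∫_0^L cos²(kπx/L) dx = L/2.
u² = 9/4·sin²(2*π/7·x) and (u')² = 9*π^2/49·cos²(2*π/7·x), and each of sin², cos² integrates to L/2 = 7/4 over (0, 7/2).
∫_0^7/2 u² dx = 63/16, so ||u||_L² = 3*sqrt(7)/4.
∫_0^7/2 (u')² dx = 9*π^2/28, so ||u'||_L² = 3*sqrt(7)*π/14.
Ratio ||u||_L² / ||u'||_L² = 7/(2*π).
Sharp Poincaré constant on H^1_0(0, 7/2) is C_P = L/π = 7/(2*π), achieved by sin(2*π/7·x).
This is the k = 1 eigenfunction (up to amplitude), so the ratio equals the sharp Poincaré constant exactly.


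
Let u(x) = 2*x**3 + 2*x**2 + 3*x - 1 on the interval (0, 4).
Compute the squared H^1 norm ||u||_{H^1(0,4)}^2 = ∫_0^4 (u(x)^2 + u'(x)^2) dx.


||u||_{H^1}^2 = 3198008/105

The H^1 norm (squared) on an interval (0, L) is
  ||u||_{H^1}^2 = ∫_0^L u(x)^2 dx + ∫_0^L u'(x)^2 dx.
Compute u'(x) = 6*x**2 + 4*x + 3.
Then u(x)^2 = 4*x**6 + 8*x**5 + 16*x**4 + 8*x**3 + 5*x**2 - 6*x + 1 and u'(x)^2 = 36*x**4 + 48*x**3 + 52*x**2 + 24*x + 9.
Integrate each monomial from 0 to 4 using ∫_0^4 c·x^n dx = c·4^(n+1)/(n+1):
  ∫_0^4 u(x)^2 dx = ∫_0^4 (4*x^6 + 8*x^5 + 16*x^4 + 8*x^3 + 5*x^2 - 6*x + 1) dx. Term by term:
    ∫_0^4 4*x^6 dx = 65536/7;  ∫_0^4 8*x^5 dx = 16384/3;  ∫_0^4 16*x^4 dx = 16384/5;
    ∫_0^4 8*x^3 dx = 512;  ∫_0^4 5*x^2 dx = 320/3;  ∫_0^4 -6*x dx = -48;
    ∫_0^4 1 dx = 4.
  Sum: 65536/7 + 16384/3 + 16384/5 + 512 + 320/3 − 48 + 4 = 653628/35.
  ∫_0^4 u'(x)^2 dx = ∫_0^4 (36*x^4 + 48*x^3 + 52*x^2 + 24*x + 9) dx. Term by term:
    ∫_0^4 36*x^4 dx = 36864/5;  ∫_0^4 48*x^3 dx = 3072;  ∫_0^4 52*x^2 dx = 3328/3;
    ∫_0^4 24*x dx = 192;  ∫_0^4 9 dx = 36.
  Sum: 36864/5 + 3072 + 3328/3 + 192 + 36 = 176732/15.
Adding: ||u||_{H^1}^2 = 653628/35 + 176732/15 = 3198008/105.


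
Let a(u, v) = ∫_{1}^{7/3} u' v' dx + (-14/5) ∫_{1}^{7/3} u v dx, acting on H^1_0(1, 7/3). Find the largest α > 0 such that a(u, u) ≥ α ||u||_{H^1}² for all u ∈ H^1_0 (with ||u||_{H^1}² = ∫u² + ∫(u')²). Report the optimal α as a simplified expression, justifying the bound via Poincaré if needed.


α = (-224 + 45*π^2)/(5*(16 + 9*π^2))

Coercivity of a(·,·) on H^1_0(1, 7/3) means a(u, u) ≥ α ||u||_{H^1}² for every u ∈ H^1_0.
The interval has length L = 4/3, and Poincaré/coercivity depend only on L. Here a(u, u) = ∫(u')² + (-14/5)·∫u².
Here c = -14/5 < 0 with |c| < (π/L)² = 9*π^2/16, so coercivity still holds. The condition a(u,u) ≥ α||u||_{H^1}² reads (1−α)∫(u')² ≥ (α−c)∫u². Any admissible α is ≤ 1 (rapidly oscillating u have ∫u²/∫(u')² → 0), and α = 1 would force 0 ≥ (1−c)∫u², impossible since c < 1; so 1−α > 0. By the sharp Poincaré inequality on H^1_0 of an interval of length L, ∫(u')² ≥ (π/L)²∫u² with equality for the first sine mode sin(π(x−x₀)/L) (x₀ the left endpoint), so the inequality holds for all u iff (1−α)(π/L)² ≥ α − c, i.e. α ≤ ((π/L)² + c)/((π/L)² + 1) = (1 + c(L/π)²)/(1 + (L/π)²). (Direct route, valid since c ≤ 0: Poincaré gives c∫u² ≥ c(L/π)²∫(u')², so a(u,u) ≥ (1 + c(L/π)²)∫(u')², while ||u||_{H^1}² ≤ (1 + (L/π)²)∫(u')²; dividing yields the same α.) With (π/L)² = 9*π^2/16 and c = -14/5, the largest admissible constant is α = ((π/L)² + c)/((π/L)² + 1).
Simplifying, α = (-224 + 45*π^2)/(5*(16 + 9*π^2)).


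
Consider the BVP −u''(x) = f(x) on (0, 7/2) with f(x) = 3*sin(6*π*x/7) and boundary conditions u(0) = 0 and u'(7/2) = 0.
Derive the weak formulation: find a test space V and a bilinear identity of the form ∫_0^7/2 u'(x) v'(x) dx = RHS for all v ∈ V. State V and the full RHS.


V = {v ∈ H^1(0, 7/2) : v(0) = 0} (test functions vanish at x = 0 where u is specified); weak form: ∫_0^7/2 u'v' dx = ∫_0^7/2 (3*sin(6*π*x/7)) v dx for all v ∈ V.

Multiply both sides by a test function v and integrate from 0 to 7/2:
  ∫_0^7/2 −u''(x) v(x) dx = ∫_0^7/2 f(x) v(x) dx.
Integrate the LHS by parts once:
  ∫_0^7/2 −u'' v dx = −[u'(x) v(x)]_0^7/2 + ∫_0^7/2 u'(x) v'(x) dx.
Thus ∫_0^7/2 u'(x) v'(x) dx = ∫_0^7/2 f(x) v(x) dx + [u'(x) v(x)]_0^7/2.
Choose V so that boundary terms are either known or forced to vanish.
Mixed BC: u(0) = 0 (Dirichlet) and u'(7/2) = 0 (Neumann). Define V = {v ∈ H^1(0, 7/2) : v(0) = 0}. Then [u' v]_0^7/2 = u'(7/2)·v(7/2) − u'(0)·0 = 0.
Weak formulation: find u (satisfying any essential BC) such that ∫_0^7/2 u'(x) v'(x) dx = ∫_0^7/2 f v dx for all v ∈ V (Dirichlet at 0 absorbed into V; the Neumann datum at x = 7/2 is zero, so no boundary term remains).
Substituting f(x) = 3*sin(6*π*x/7), the right-hand side is ∫_0^7/2 (3*sin(6*π*x/7)) v dx.


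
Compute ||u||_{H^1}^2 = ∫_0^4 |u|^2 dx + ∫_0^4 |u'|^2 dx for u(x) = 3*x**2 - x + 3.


||u||_{H^1}^2 = 37928/15

The H^1 norm (squared) on an interval (0, L) is
  ||u||_{H^1}^2 = ∫_0^L u(x)^2 dx + ∫_0^L u'(x)^2 dx.
Compute u'(x) = 6*x - 1.
Then u(x)^2 = 9*x**4 - 6*x**3 + 19*x**2 - 6*x + 9 and u'(x)^2 = 36*x**2 - 12*x + 1.
Integrate each monomial from 0 to 4 using ∫_0^4 c·x^n dx = c·4^(n+1)/(n+1):
  ∫_0^4 u(x)^2 dx = ∫_0^4 (9*x^4 - 6*x^3 + 19*x^2 - 6*x + 9) dx. Term by term:
    ∫_0^4 9*x^4 dx = 9216/5;  ∫_0^4 -6*x^3 dx = -384;  ∫_0^4 19*x^2 dx = 1216/3;
    ∫_0^4 -6*x dx = -48;  ∫_0^4 9 dx = 36.
  Sum: 9216/5 − 384 + 1216/3 − 48 + 36 = 27788/15.
  ∫_0^4 u'(x)^2 dx = ∫_0^4 (36*x^2 - 12*x + 1) dx. Term by term:
    ∫_0^4 36*x^2 dx = 768;  ∫_0^4 -12*x dx = -96;  ∫_0^4 1 dx = 4.
  Sum: 768 − 96 + 4 = 676.
Adding: ||u||_{H^1}^2 = 27788/15 + 676 = 37928/15.


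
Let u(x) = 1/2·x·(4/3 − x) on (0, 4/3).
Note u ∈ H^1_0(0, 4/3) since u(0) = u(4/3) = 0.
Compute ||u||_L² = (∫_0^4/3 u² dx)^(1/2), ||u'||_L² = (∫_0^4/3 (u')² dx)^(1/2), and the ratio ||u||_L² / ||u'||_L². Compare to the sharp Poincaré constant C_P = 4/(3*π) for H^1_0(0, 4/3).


||u||_L² / ||u'||_L² = 2*sqrt(10)/15 < C_P = 4/(3*π).

u(x) = 1/2·x·(4/3 − x), so u'(x) = 2/3 - x.
u(x) = 1/2·x·(4/3 − x) vanishes at x = 0 and x = 4/3, so u ∈ H^1_0(0, 4/3). Differentiate via the product rule and integrate the resulting polynomials term by term.
  ∫_0^4/3 u² dx = ∫_0^4/3 (x^4/4 - 2*x^3/3 + 4*x^2/9) dx. Term by term:
    ∫_0^4/3 x^4/4 dx = 256/1215;  ∫_0^4/3 -2*x^3/3 dx = -128/243;  ∫_0^4/3 4*x^2/9 dx = 256/729.
  Sum: 256/1215 − 128/243 + 256/729 = 128/3645.
  ∫_0^4/3 (u')² dx = ∫_0^4/3 (x^2 - 4*x/3 + 4/9) dx. Term by term:
    ∫_0^4/3 x^2 dx = 64/81;  ∫_0^4/3 -4*x/3 dx = -32/27;  ∫_0^4/3 4/9 dx = 16/27.
  Sum: 64/81 − 32/27 + 16/27 = 16/81.
∫_0^4/3 u² dx = 128/3645, so ||u||_L² = 8*sqrt(10)/135.
∫_0^4/3 (u')² dx = 16/81, so ||u'||_L² = 4/9.
Ratio ||u||_L² / ||u'||_L² = 2*sqrt(10)/15.
Sharp Poincaré constant on H^1_0(0, 4/3) is C_P = L/π = 4/(3*π), achieved by sin(3*π/4·x).
A polynomial bump cannot attain the sharp Poincaré constant (only the first sine eigenfunction does), so the ratio is strictly less than C_P, consistent with ||u||_L² ≤ C_P ||u'||_L².


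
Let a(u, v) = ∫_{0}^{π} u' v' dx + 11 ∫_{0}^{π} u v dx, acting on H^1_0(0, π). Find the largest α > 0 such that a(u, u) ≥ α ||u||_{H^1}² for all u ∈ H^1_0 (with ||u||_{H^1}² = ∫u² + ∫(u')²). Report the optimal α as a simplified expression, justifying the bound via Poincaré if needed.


α = 1

Coercivity of a(·,·) on H^1_0(0, π) means a(u, u) ≥ α ||u||_{H^1}² for every u ∈ H^1_0.
The interval has length L = π, and Poincaré/coercivity depend only on L. Here a(u, u) = ∫(u')² + (11)·∫u².
Here c = 11 ≥ 1, so a(u,u) = ∫(u')² + c∫u² ≥ ∫(u')² + ∫u² = ||u||_{H^1}², i.e. α = 1 works. No larger α is possible: a(u,u) ≥ α||u||_{H^1}² means (1−α)∫(u')² ≥ (α−c)∫u², and for the modes u_n = sin(nπ(x−x₀)/L) (x₀ the left endpoint) one has ∫u_n²/∫(u_n')² = (L/(nπ))² → 0, so a(u_n,u_n)/||u_n||_{H^1}² → 1. Hence the optimal constant is α = 1.
Therefore α = 1.


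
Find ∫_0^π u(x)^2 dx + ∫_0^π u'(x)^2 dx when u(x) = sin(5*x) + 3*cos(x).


||u||_{H^1(0,π)}^2 = 22*π

u'(x) = -3*sin(x) + 5*cos(5*x).
Expand u² and (u')² and integrate term by term on (0, π), using: for integers n ≥ 1, ∫_0^π sin²(nx) dx = ∫_0^π cos²(nx) dx = π/2; for n ≠ n', ∫_0^π sin(nx)sin(n'x) dx = ∫_0^π cos(nx)cos(n'x) dx = 0; and by product-to-sum, ∫_0^π sin(nx)cos(n'x) dx = ½∫_0^π [sin((n+n')x) + sin((n−n')x)] dx, which is 0 when n+n' is even and 2n/(n²−n'²) when n+n' is odd (it need not vanish on (0, π)).
  u² squared terms: (3)²·∫cos(x)² dx = 9·π/2 = 9*π/2;  (1)²·∫sin(5x)² dx = 1·π/2 = π/2.
  u² cross terms: 2·(3)·(1)·∫cos(x)·sin(5x) dx = 6·(0) = 0.
  So ∫_0^π u² dx = 9*π/2 + π/2 + 0 = 5*π.
  (u')² squared terms: (-3)²·∫sin(x)² dx = 9·π/2 = 9*π/2;  (5)²·∫cos(5x)² dx = 25·π/2 = 25*π/2.
  (u')² cross terms: 2·(-3)·(5)·∫sin(x)·cos(5x) dx = -30·(0) = 0.
  So ∫_0^π (u')² dx = 9*π/2 + 25*π/2 + 0 = 17*π.
||u||_{H^1}^2 = (5*π) + (17*π) = 22*π.


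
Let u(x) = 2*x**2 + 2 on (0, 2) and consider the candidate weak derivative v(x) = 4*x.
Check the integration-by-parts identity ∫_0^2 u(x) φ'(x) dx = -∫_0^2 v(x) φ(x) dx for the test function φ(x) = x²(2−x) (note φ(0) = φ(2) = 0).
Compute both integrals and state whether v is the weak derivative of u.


LHS = -32/5, RHS = -32/5. Yes, v = u' weakly.

u(x) = 2*x**2 + 2, classical derivative u'(x) = 4*x.
φ(x) = x²(2−x), so φ'(x) = x*(4 - 3*x).
Note φ(0) = φ(2) = 0, so the boundary term u·φ vanishes.
LHS = ∫_0^2 u(x) φ'(x) dx = ∫_0^2 (-6*x^4 + 8*x^3 - 6*x^2 + 8*x) dx. Term by term:
  ∫_0^2 -6*x^4 dx = -192/5;  ∫_0^2 8*x^3 dx = 32;  ∫_0^2 -6*x^2 dx = -16;
  ∫_0^2 8*x dx = 16.
Sum: -192/5 + 32 − 16 + 16 = -32/5.
So LHS = -32/5.
∫_0^2 v(x) φ(x) dx = ∫_0^2 (-4*x^4 + 8*x^3) dx. Term by term:
  ∫_0^2 -4*x^4 dx = -128/5;  ∫_0^2 8*x^3 dx = 32.
Sum: -128/5 + 32 = 32/5.
So RHS = -∫_0^2 v(x) φ(x) dx = -32/5.
LHS = RHS, so the identity holds for this test φ.
Moreover u is smooth here and v(x) = u'(x) = 4*x pointwise, so the identity holds for every test function. Hence v is the weak derivative of u.


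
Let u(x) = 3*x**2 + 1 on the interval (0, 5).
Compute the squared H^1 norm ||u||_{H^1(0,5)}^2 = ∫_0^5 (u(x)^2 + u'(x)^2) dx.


||u||_{H^1}^2 = 7380

The H^1 norm (squared) on an interval (0, L) is
  ||u||_{H^1}^2 = ∫_0^L u(x)^2 dx + ∫_0^L u'(x)^2 dx.
Compute u'(x) = 6*x.
Then u(x)^2 = 9*x**4 + 6*x**2 + 1 and u'(x)^2 = 36*x**2.
Integrate each monomial from 0 to 5 using ∫_0^5 c·x^n dx = c·5^(n+1)/(n+1):
  ∫_0^5 u(x)^2 dx = ∫_0^5 (9*x^4 + 6*x^2 + 1) dx. Term by term:
    ∫_0^5 9*x^4 dx = 5625;  ∫_0^5 6*x^2 dx = 250;  ∫_0^5 1 dx = 5.
  Sum: 5625 + 250 + 5 = 5880.
  ∫_0^5 u'(x)^2 dx = ∫_0^5 (36*x^2) dx. Term by term:
    ∫_0^5 36*x^2 dx = 1500.
Adding: ||u||_{H^1}^2 = 5880 + 1500 = 7380.


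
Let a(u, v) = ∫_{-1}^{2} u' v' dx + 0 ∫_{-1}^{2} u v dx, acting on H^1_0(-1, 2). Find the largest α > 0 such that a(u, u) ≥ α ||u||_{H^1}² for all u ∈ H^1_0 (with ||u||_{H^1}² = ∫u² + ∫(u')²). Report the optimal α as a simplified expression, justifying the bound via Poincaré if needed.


α = π^2/(9 + π^2)

Coercivity of a(·,·) on H^1_0(-1, 2) means a(u, u) ≥ α ||u||_{H^1}² for every u ∈ H^1_0.
The interval has length L = 3, and Poincaré/coercivity depend only on L. Here a(u, u) = ∫(u')² + (0)·∫u².
Here c = 0, so a(u,u) = ∫(u')² alone. The condition a(u,u) ≥ α||u||_{H^1}² reads (1−α)∫(u')² ≥ (α−c)∫u². Any admissible α is ≤ 1 (rapidly oscillating u have ∫u²/∫(u')² → 0), and α = 1 would force 0 ≥ (1−c)∫u², impossible since c < 1; so 1−α > 0. By the sharp Poincaré inequality on H^1_0 of an interval of length L, ∫(u')² ≥ (π/L)²∫u² with equality for the first sine mode sin(π(x−x₀)/L) (x₀ the left endpoint), so the inequality holds for all u iff (1−α)(π/L)² ≥ α − c, i.e. α ≤ ((π/L)² + c)/((π/L)² + 1) = (1 + c(L/π)²)/(1 + (L/π)²). (Direct route, valid since c ≤ 0: Poincaré gives c∫u² ≥ c(L/π)²∫(u')², so a(u,u) ≥ (1 + c(L/π)²)∫(u')², while ||u||_{H^1}² ≤ (1 + (L/π)²)∫(u')²; dividing yields the same α.) With (π/L)² = π^2/9 and c = 0, the largest admissible constant is α = ((π/L)² + c)/((π/L)² + 1).
Simplifying, α = π^2/(9 + π^2).


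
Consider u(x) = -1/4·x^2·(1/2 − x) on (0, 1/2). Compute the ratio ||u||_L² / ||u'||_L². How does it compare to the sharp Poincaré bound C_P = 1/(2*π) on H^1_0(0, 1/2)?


||u||_L² / ||u'||_L² = sqrt(14)/28 < C_P = 1/(2*π).

u(x) = -1/4·x^2·(1/2 − x), so u'(x) = x*(3*x - 1)/4.
u(x) = -1/4·x^2·(1/2 − x) vanishes at x = 0 and x = 1/2, so u ∈ H^1_0(0, 1/2). Differentiate via the product rule and integrate the resulting polynomials term by term.
  ∫_0^1/2 u² dx = ∫_0^1/2 (x^6/16 - x^5/16 + x^4/64) dx. Term by term:
    ∫_0^1/2 x^6/16 dx = 1/14336;  ∫_0^1/2 -x^5/16 dx = -1/6144;  ∫_0^1/2 x^4/64 dx = 1/10240.
  Sum: 1/14336 − 1/6144 + 1/10240 = 1/215040.
  ∫_0^1/2 (u')² dx = ∫_0^1/2 (9*x^4/16 - 3*x^3/8 + x^2/16) dx. Term by term:
    ∫_0^1/2 9*x^4/16 dx = 9/2560;  ∫_0^1/2 -3*x^3/8 dx = -3/512;  ∫_0^1/2 x^2/16 dx = 1/384.
  Sum: 9/2560 − 3/512 + 1/384 = 1/3840.
∫_0^1/2 u² dx = 1/215040, so ||u||_L² = sqrt(210)/6720.
∫_0^1/2 (u')² dx = 1/3840, so ||u'||_L² = sqrt(15)/240.
Ratio ||u||_L² / ||u'||_L² = sqrt(14)/28.
Sharp Poincaré constant on H^1_0(0, 1/2) is C_P = L/π = 1/(2*π), achieved by sin(2*π·x).
A polynomial bump cannot attain the sharp Poincaré constant (only the first sine eigenfunction does), so the ratio is strictly less than C_P, consistent with ||u||_L² ≤ C_P ||u'||_L².
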